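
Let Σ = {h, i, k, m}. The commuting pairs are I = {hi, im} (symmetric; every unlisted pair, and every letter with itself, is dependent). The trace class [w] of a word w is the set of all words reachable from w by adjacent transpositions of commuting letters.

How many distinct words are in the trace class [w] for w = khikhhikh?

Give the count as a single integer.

6

drop 0:k onto floor
drop 1:h onto {0:k}
drop 2:i onto {0:k}
drop 3:k onto {1:h, 2:i}
drop 4:h onto {3:k}
drop 5:h onto {4:h}
drop 6:i onto {3:k}
drop 7:k onto {5:h, 6:i}
drop 8:h onto {7:k}
ground layer = {0:k}
drop-orders for the pieces not yet dropped (sum over which currently-grounded one goes next):
  1 to go: {8} 1
  2 to go: {7,8} 1
  3 to go: {5,7,8} 1  {6,7,8} 1
  4 to go: {4,5,7,8} 1  {5,6,7,8} 2
  5 to go: {4,5,6,7,8} 3
  6 to go: {3,4,5,6,7,8} 3
  7 to go: {1,3,4,5,6,7,8} 3  {2,3,4,5,6,7,8} 3
  if 0:k drops first: 6 orders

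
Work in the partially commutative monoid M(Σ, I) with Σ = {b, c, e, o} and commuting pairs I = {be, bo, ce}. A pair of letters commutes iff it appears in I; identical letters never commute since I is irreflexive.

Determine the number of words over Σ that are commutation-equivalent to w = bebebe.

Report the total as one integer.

20

#0=b has no predecessor
#1=e has no predecessor
#2=b depends on [0:b]
#3=e depends on [1:e]
#4=b depends on [2:b]
#5=e depends on [3:e]
sources: [0:b, 1:e]
N(rest) = Σ N(rest − s) over sources s of rest; N(one piece) = 1:
  size 1 → [4]=1  [5]=1
  size 2 → [2,4]=1  [3,5]=1  [4,5]=2
  size 3 → [0,2,4]=1  [1,3,5]=1  [2,4,5]=3  [3,4,5]=3
  size 4 → [0,2,4,5]=4  [1,3,4,5]=4  [2,3,4,5]=6
  first=0(b) contributes 10
  first=1(e) contributes 10
|[w]| = 20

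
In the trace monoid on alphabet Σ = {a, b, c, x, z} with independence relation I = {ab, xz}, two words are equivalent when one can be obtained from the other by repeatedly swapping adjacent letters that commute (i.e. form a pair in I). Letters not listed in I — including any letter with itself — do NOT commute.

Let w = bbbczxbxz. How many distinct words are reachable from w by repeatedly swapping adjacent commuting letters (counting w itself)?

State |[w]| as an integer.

4

drop 0:b onto floor
drop 1:b onto {0:b}
drop 2:b onto {1:b}
drop 3:c onto {2:b}
drop 4:z onto {3:c}
drop 5:x onto {3:c}
drop 6:b onto {4:z, 5:x}
drop 7:x onto {6:b}
drop 8:z onto {6:b}
ground layer = {0:b}
drop-orders for the pieces not yet dropped (sum over which currently-grounded one goes next):
  1 to go: {7} 1  {8} 1
  2 to go: {7,8} 2
  3 to go: {6,7,8} 2
  4 to go: {4,6,7,8} 2  {5,6,7,8} 2
  5 to go: {4,5,6,7,8} 4
  6 to go: {3,4,5,6,7,8} 4
  7 to go: {2,3,4,5,6,7,8} 4
  if 0:b drops first: 4 orders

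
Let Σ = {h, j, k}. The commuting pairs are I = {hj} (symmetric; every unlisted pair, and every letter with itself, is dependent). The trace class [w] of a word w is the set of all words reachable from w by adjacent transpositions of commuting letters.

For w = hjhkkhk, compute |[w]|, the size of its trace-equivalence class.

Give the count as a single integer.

3

0(h) covers ∅
1(j) covers ∅
2(h) covers 0:h
3(k) covers 1:j, 2:h
4(k) covers 3:k
5(h) covers 4:k
6(k) covers 5:h
floor of heap: 0:h, 1:j
completions by unplaced set U, small U first (add the entries for U minus each lowest piece of U):
  |U|=1: {6}:1
  |U|=2: {5,6}:1
  |U|=3: {4,5,6}:1
  |U|=4: {3,4,5,6}:1
  |U|=5: {1,3,4,5,6}:1  {2,3,4,5,6}:1
  start at 0(h): 2
  start at 1(j): 1
sum over floor = 3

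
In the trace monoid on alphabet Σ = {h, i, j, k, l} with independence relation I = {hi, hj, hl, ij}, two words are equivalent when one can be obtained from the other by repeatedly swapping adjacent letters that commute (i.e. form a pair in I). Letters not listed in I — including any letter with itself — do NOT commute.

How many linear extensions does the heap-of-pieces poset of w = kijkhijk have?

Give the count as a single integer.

12

drop 0:k onto floor
drop 1:i onto {0:k}
drop 2:j onto {0:k}
drop 3:k onto {1:i, 2:j}
drop 4:h onto {3:k}
drop 5:i onto {3:k}
drop 6:j onto {3:k}
drop 7:k onto {4:h, 5:i, 6:j}
ground layer = {0:k}
drop-orders for the pieces not yet dropped (sum over which currently-grounded one goes next):
  1 to go: {7} 1
  2 to go: {4,7} 1  {5,7} 1  {6,7} 1
  3 to go: {4,5,7} 2  {4,6,7} 2  {5,6,7} 2
  4 to go: {4,5,6,7} 6
  5 to go: {3,4,5,6,7} 6
  6 to go: {1,3,4,5,6,7} 6  {2,3,4,5,6,7} 6
  if 0:k drops first: 12 orders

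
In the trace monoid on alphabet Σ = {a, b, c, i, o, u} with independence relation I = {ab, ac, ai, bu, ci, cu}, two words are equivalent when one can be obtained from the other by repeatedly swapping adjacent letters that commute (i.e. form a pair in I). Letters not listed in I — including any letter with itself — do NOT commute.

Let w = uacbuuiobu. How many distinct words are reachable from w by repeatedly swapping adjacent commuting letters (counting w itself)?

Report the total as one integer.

30

0(u) covers ∅
1(a) covers 0:u
2(c) covers ∅
3(b) covers 2:c
4(u) covers 1:a
5(u) covers 4:u
6(i) covers 3:b, 5:u
7(o) covers 6:i
8(b) covers 7:o
9(u) covers 7:o
floor of heap: 0:u, 2:c
completions by unplaced set U, small U first (add the entries for U minus each lowest piece of U):
  |U|=1: {8}:1  {9}:1
  |U|=2: {8,9}:2
  |U|=3: {7,8,9}:2
  |U|=4: {6,7,8,9}:2
  |U|=5: {3,6,7,8,9}:2  {5,6,7,8,9}:2
  |U|=6: {2,3,6,7,8,9}:2  {3,5,6,7,8,9}:4  {4,5,6,7,8,9}:2
  |U|=7: {1,4,5,6,7,8,9}:2  {2,3,5,6,7,8,9}:6  {3,4,5,6,7,8,9}:6
  |U|=8: {0,1,4,5,6,7,8,9}:2  {1,3,4,5,6,7,8,9}:8  {2,3,4,5,6,7,8,9}:12
  start at 0(u): 20
  start at 2(c): 10
sum over floor = 30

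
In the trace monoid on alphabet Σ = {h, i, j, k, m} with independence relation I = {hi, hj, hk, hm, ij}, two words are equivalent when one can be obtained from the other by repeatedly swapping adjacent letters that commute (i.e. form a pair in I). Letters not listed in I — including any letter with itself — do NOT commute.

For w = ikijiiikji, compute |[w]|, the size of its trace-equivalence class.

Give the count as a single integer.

10

0(i) covers ∅
1(k) covers 0:i
2(i) covers 1:k
3(j) covers 1:k
4(i) covers 2:i
5(i) covers 4:i
6(i) covers 5:i
7(k) covers 3:j, 6:i
8(j) covers 7:k
9(i) covers 7:k
floor of heap: 0:i
completions by unplaced set U, small U first (add the entries for U minus each lowest piece of U):
  |U|=1: {8}:1  {9}:1
  |U|=2: {8,9}:2
  |U|=3: {7,8,9}:2
  |U|=4: {3,7,8,9}:2  {6,7,8,9}:2
  |U|=5: {3,6,7,8,9}:4  {5,6,7,8,9}:2
  |U|=6: {3,5,6,7,8,9}:6  {4,5,6,7,8,9}:2
  |U|=7: {2,4,5,6,7,8,9}:2  {3,4,5,6,7,8,9}:8
  |U|=8: {2,3,4,5,6,7,8,9}:10
  start at 0(i): 10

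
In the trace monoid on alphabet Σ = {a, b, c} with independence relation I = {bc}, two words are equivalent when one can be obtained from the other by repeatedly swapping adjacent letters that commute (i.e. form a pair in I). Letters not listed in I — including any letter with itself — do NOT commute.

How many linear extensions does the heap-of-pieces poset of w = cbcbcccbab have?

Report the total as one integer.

56

0(c) covers ∅
1(b) covers ∅
2(c) covers 0:c
3(b) covers 1:b
4(c) covers 2:c
5(c) covers 4:c
6(c) covers 5:c
7(b) covers 3:b
8(a) covers 6:c, 7:b
9(b) covers 8:a
floor of heap: 0:c, 1:b
completions by unplaced set U, small U first (add the entries for U minus each lowest piece of U):
  |U|=1: {9}:1
  |U|=2: {8,9}:1
  |U|=3: {6,8,9}:1  {7,8,9}:1
  |U|=4: {3,7,8,9}:1  {5,6,8,9}:1  {6,7,8,9}:2
  |U|=5: {1,3,7,8,9}:1  {3,6,7,8,9}:3  {4,5,6,8,9}:1  {5,6,7,8,9}:3
  |U|=6: {1,3,6,7,8,9}:4  {2,4,5,6,8,9}:1  {3,5,6,7,8,9}:6  {4,5,6,7,8,9}:4
  |U|=7: {0,2,4,5,6,8,9}:1  {1,3,5,6,7,8,9}:10  {2,4,5,6,7,8,9}:5  {3,4,5,6,7,8,9}:10
  |U|=8: {0,2,4,5,6,7,8,9}:6  {1,3,4,5,6,7,8,9}:20  {2,3,4,5,6,7,8,9}:15
  start at 0(c): 35
  start at 1(b): 21
sum over floor = 56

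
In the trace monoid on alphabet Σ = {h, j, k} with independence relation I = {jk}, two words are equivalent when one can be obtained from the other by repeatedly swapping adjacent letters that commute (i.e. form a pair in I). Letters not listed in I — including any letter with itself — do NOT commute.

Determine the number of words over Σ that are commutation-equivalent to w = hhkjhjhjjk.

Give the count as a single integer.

piece 0:h — minimal
piece 1:h rests on {0:h}
piece 2:k rests on {1:h}
piece 3:j rests on {1:h}
piece 4:h rests on {2:k, 3:j}
piece 5:j rests on {4:h}
piece 6:h rests on {5:j}
piece 7:j rests on {6:h}
piece 8:j rests on {7:j}
piece 9:k rests on {6:h}
minimal pieces: {0:h}
ways to finish when only these pieces remain (= sum over removing one remaining piece with nothing left below it):
  1 left: {8}→1  {9}→1
  2 left: {7,8}→1  {8,9}→2
  3 left: {7,8,9}→3
  4 left: {6,7,8,9}→3
  5 left: {5,6,7,8,9}→3
  6 left: {4,5,6,7,8,9}→3
  7 left: {2,4,5,6,7,8,9}→3  {3,4,5,6,7,8,9}→3
  8 left: {2,3,4,5,6,7,8,9}→6
  placing 0:h first → 6 extensions

6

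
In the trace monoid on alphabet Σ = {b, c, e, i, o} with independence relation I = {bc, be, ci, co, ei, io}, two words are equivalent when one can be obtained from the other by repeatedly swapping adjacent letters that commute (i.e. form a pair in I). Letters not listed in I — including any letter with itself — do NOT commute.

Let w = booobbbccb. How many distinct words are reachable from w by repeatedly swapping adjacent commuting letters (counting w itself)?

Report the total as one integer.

45

drop 0:b onto floor
drop 1:o onto {0:b}
drop 2:o onto {1:o}
drop 3:o onto {2:o}
drop 4:b onto {3:o}
drop 5:b onto {4:b}
drop 6:b onto {5:b}
drop 7:c onto floor
drop 8:c onto {7:c}
drop 9:b onto {6:b}
ground layer = {0:b, 7:c}
drop-orders for the pieces not yet dropped (sum over which currently-grounded one goes next):
  1 to go: {8} 1  {9} 1
  2 to go: {6,9} 1  {7,8} 1  {8,9} 2
  3 to go: {5,6,9} 1  {6,8,9} 3  {7,8,9} 3
  4 to go: {4,5,6,9} 1  {5,6,8,9} 4  {6,7,8,9} 6
  5 to go: {3,4,5,6,9} 1  {4,5,6,8,9} 5  {5,6,7,8,9} 10
  6 to go: {2,3,4,5,6,9} 1  {3,4,5,6,8,9} 6  {4,5,6,7,8,9} 15
  7 to go: {1,2,3,4,5,6,9} 1  {2,3,4,5,6,8,9} 7  {3,4,5,6,7,8,9} 21
  8 to go: {0,1,2,3,4,5,6,9} 1  {1,2,3,4,5,6,8,9} 8  {2,3,4,5,6,7,8,9} 28
  if 0:b drops first: 36 orders
  if 7:c drops first: 9 orders
heap linearizations: 45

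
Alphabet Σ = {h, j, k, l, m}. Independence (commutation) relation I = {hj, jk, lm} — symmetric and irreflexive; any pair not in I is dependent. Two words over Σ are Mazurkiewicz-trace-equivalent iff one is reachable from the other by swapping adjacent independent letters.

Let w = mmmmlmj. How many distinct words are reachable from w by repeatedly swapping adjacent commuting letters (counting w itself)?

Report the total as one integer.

6

0(m) covers ∅
1(m) covers 0:m
2(m) covers 1:m
3(m) covers 2:m
4(l) covers ∅
5(m) covers 3:m
6(j) covers 4:l, 5:m
floor of heap: 0:m, 4:l
completions by unplaced set U, small U first (add the entries for U minus each lowest piece of U):
  |U|=1: {6}:1
  |U|=2: {4,6}:1  {5,6}:1
  |U|=3: {3,5,6}:1  {4,5,6}:2
  |U|=4: {2,3,5,6}:1  {3,4,5,6}:3
  |U|=5: {1,2,3,5,6}:1  {2,3,4,5,6}:4
  start at 0(m): 5
  start at 4(l): 1
sum over floor = 6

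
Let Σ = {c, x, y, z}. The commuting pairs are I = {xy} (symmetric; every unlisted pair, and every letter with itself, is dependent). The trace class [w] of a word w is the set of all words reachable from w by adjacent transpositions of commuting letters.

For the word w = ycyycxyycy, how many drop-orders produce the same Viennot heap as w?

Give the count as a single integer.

3

0(y) covers ∅
1(c) covers 0:y
2(y) covers 1:c
3(y) covers 2:y
4(c) covers 3:y
5(x) covers 4:c
6(y) covers 4:c
7(y) covers 6:y
8(c) covers 5:x, 7:y
9(y) covers 8:c
floor of heap: 0:y
completions by unplaced set U, small U first (add the entries for U minus each lowest piece of U):
  |U|=1: {9}:1
  |U|=2: {8,9}:1
  |U|=3: {5,8,9}:1  {7,8,9}:1
  |U|=4: {5,7,8,9}:2  {6,7,8,9}:1
  |U|=5: {5,6,7,8,9}:3
  |U|=6: {4,5,6,7,8,9}:3
  |U|=7: {3,4,5,6,7,8,9}:3
  |U|=8: {2,3,4,5,6,7,8,9}:3
  start at 0(y): 3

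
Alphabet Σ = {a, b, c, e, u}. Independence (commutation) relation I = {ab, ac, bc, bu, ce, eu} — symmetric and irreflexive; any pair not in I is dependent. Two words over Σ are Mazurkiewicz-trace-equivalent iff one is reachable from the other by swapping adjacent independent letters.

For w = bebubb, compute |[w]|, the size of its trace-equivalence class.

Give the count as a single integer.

6

piece 0:b — minimal
piece 1:e rests on {0:b}
piece 2:b rests on {1:e}
piece 3:u — minimal
piece 4:b rests on {2:b}
piece 5:b rests on {4:b}
minimal pieces: {0:b, 3:u}
ways to finish when only these pieces remain (= sum over removing one remaining piece with nothing left below it):
  1 left: {3}→1  {5}→1
  2 left: {3,5}→2  {4,5}→1
  3 left: {2,4,5}→1  {3,4,5}→3
  4 left: {1,2,4,5}→1  {2,3,4,5}→4
  placing 0:b first → 5 extensions
  placing 3:u first → 1 extensions
total linear extensions = 6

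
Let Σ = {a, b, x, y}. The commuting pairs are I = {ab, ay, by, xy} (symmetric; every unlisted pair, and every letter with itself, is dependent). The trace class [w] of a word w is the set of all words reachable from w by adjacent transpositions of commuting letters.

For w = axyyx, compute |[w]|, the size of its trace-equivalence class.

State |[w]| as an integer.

10

0(a) covers ∅
1(x) covers 0:a
2(y) covers ∅
3(y) covers 2:y
4(x) covers 1:x
floor of heap: 0:a, 2:y
completions by unplaced set U, small U first (add the entries for U minus each lowest piece of U):
  |U|=1: {3}:1  {4}:1
  |U|=2: {1,4}:1  {2,3}:1  {3,4}:2
  |U|=3: {0,1,4}:1  {1,3,4}:3  {2,3,4}:3
  start at 0(a): 6
  start at 2(y): 4
sum over floor = 10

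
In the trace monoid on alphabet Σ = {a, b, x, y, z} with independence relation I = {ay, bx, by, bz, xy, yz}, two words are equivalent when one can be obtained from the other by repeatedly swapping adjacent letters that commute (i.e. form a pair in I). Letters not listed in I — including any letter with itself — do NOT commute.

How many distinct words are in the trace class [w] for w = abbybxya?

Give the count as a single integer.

112

#0=a has no predecessor
#1=b depends on [0:a]
#2=b depends on [1:b]
#3=y has no predecessor
#4=b depends on [2:b]
#5=x depends on [0:a]
#6=y depends on [3:y]
#7=a depends on [4:b, 5:x]
sources: [0:a, 3:y]
N(rest) = Σ N(rest − s) over sources s of rest; N(one piece) = 1:
  size 1 → [6]=1  [7]=1
  size 2 → [3,6]=1  [4,7]=1  [5,7]=1  [6,7]=2
  size 3 → [2,4,7]=1  [3,6,7]=3  [4,5,7]=2  [4,6,7]=3  [5,6,7]=3
  size 4 → [1,2,4,7]=1  [2,4,5,7]=3  [2,4,6,7]=4  [3,4,6,7]=6  [3,5,6,7]=6  [4,5,6,7]=8
  size 5 → [1,2,4,5,7]=4  [1,2,4,6,7]=5  [2,3,4,6,7]=10  [2,4,5,6,7]=15  [3,4,5,6,7]=20
  size 6 → [0,1,2,4,5,7]=4  [1,2,3,4,6,7]=15  [1,2,4,5,6,7]=24  [2,3,4,5,6,7]=45
  first=0(a) contributes 84
  first=3(y) contributes 28
|[w]| = 112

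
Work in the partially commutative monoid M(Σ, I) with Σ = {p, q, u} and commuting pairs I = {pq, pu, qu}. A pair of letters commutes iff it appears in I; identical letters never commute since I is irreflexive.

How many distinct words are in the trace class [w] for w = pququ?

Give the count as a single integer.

#0=p has no predecessor
#1=q has no predecessor
#2=u has no predecessor
#3=q depends on [1:q]
#4=u depends on [2:u]
sources: [0:p, 1:q, 2:u]
N(rest) = Σ N(rest − s) over sources s of rest; N(one piece) = 1:
  size 1 → [0]=1  [3]=1  [4]=1
  size 2 → [0,3]=2  [0,4]=2  [1,3]=1  [2,4]=1  [3,4]=2
  size 3 → [0,1,3]=3  [0,2,4]=3  [0,3,4]=6  [1,3,4]=3  [2,3,4]=3
  first=0(p) contributes 6
  first=1(q) contributes 12
  first=2(u) contributes 12
|[w]| = 30

30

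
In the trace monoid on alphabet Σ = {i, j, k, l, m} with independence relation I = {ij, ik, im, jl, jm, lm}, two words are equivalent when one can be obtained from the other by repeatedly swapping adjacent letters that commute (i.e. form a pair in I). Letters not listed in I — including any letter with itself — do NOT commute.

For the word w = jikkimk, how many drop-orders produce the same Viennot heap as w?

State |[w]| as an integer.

21

0(j) covers ∅
1(i) covers ∅
2(k) covers 0:j
3(k) covers 2:k
4(i) covers 1:i
5(m) covers 3:k
6(k) covers 5:m
floor of heap: 0:j, 1:i
completions by unplaced set U, small U first (add the entries for U minus each lowest piece of U):
  |U|=1: {4}:1  {6}:1
  |U|=2: {1,4}:1  {4,6}:2  {5,6}:1
  |U|=3: {1,4,6}:3  {3,5,6}:1  {4,5,6}:3
  |U|=4: {1,4,5,6}:6  {2,3,5,6}:1  {3,4,5,6}:4
  |U|=5: {0,2,3,5,6}:1  {1,3,4,5,6}:10  {2,3,4,5,6}:5
  start at 0(j): 15
  start at 1(i): 6
sum over floor = 21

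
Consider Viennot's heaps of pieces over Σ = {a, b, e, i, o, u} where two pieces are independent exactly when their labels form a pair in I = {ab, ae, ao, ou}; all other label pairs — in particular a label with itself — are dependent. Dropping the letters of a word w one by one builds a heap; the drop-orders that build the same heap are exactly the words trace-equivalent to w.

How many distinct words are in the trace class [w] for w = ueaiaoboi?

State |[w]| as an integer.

#0=u has no predecessor
#1=e depends on [0:u]
#2=a depends on [0:u]
#3=i depends on [1:e, 2:a]
#4=a depends on [3:i]
#5=o depends on [3:i]
#6=b depends on [5:o]
#7=o depends on [6:b]
#8=i depends on [4:a, 7:o]
sources: [0:u]
N(rest) = Σ N(rest − s) over sources s of rest; N(one piece) = 1:
  size 1 → [8]=1
  size 2 → [4,8]=1  [7,8]=1
  size 3 → [4,7,8]=2  [6,7,8]=1
  size 4 → [4,6,7,8]=3  [5,6,7,8]=1
  size 5 → [4,5,6,7,8]=4
  size 6 → [3,4,5,6,7,8]=4
  size 7 → [1,3,4,5,6,7,8]=4  [2,3,4,5,6,7,8]=4
  first=0(u) contributes 8

8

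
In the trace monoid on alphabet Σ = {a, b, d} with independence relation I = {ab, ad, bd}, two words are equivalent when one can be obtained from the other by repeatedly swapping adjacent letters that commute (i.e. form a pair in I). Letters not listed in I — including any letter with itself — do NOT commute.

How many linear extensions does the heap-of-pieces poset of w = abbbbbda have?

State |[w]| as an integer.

piece 0:a — minimal
piece 1:b — minimal
piece 2:b rests on {1:b}
piece 3:b rests on {2:b}
piece 4:b rests on {3:b}
piece 5:b rests on {4:b}
piece 6:d — minimal
piece 7:a rests on {0:a}
minimal pieces: {0:a, 1:b, 6:d}
ways to finish when only these pieces remain (= sum over removing one remaining piece with nothing left below it):
  1 left: {5}→1  {6}→1  {7}→1
  2 left: {0,7}→1  {4,5}→1  {5,6}→2  {5,7}→2  {6,7}→2
  3 left: {0,5,7}→3  {0,6,7}→3  {3,4,5}→1  {4,5,6}→3  {4,5,7}→3  {5,6,7}→6
  4 left: {0,4,5,7}→6  {0,5,6,7}→12  {2,3,4,5}→1  {3,4,5,6}→4  {3,4,5,7}→4  {4,5,6,7}→12
  5 left: {0,3,4,5,7}→10  {0,4,5,6,7}→30  {1,2,3,4,5}→1  {2,3,4,5,6}→5  {2,3,4,5,7}→5  {3,4,5,6,7}→20
  6 left: {0,2,3,4,5,7}→15  {0,3,4,5,6,7}→60  {1,2,3,4,5,6}→6  {1,2,3,4,5,7}→6  {2,3,4,5,6,7}→30
  placing 0:a first → 42 extensions
  placing 1:b first → 105 extensions
  placing 6:d first → 21 extensions
total linear extensions = 168

168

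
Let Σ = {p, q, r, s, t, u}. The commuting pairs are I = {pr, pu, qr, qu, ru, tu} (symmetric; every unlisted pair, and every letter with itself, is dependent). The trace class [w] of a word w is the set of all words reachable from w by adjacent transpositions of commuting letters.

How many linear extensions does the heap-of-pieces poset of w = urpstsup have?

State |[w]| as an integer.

12

piece 0:u — minimal
piece 1:r — minimal
piece 2:p — minimal
piece 3:s rests on {0:u, 1:r, 2:p}
piece 4:t rests on {3:s}
piece 5:s rests on {4:t}
piece 6:u rests on {5:s}
piece 7:p rests on {5:s}
minimal pieces: {0:u, 1:r, 2:p}
ways to finish when only these pieces remain (= sum over removing one remaining piece with nothing left below it):
  1 left: {6}→1  {7}→1
  2 left: {6,7}→2
  3 left: {5,6,7}→2
  4 left: {4,5,6,7}→2
  5 left: {3,4,5,6,7}→2
  6 left: {0,3,4,5,6,7}→2  {1,3,4,5,6,7}→2  {2,3,4,5,6,7}→2
  placing 0:u first → 4 extensions
  placing 1:r first → 4 extensions
  placing 2:p first → 4 extensions
total linear extensions = 12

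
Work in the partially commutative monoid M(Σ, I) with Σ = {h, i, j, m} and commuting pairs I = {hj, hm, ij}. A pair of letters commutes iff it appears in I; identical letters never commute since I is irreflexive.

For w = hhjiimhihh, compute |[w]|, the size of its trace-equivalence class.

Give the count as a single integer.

11

piece 0:h — minimal
piece 1:h rests on {0:h}
piece 2:j — minimal
piece 3:i rests on {1:h}
piece 4:i rests on {3:i}
piece 5:m rests on {2:j, 4:i}
piece 6:h rests on {4:i}
piece 7:i rests on {5:m, 6:h}
piece 8:h rests on {7:i}
piece 9:h rests on {8:h}
minimal pieces: {0:h, 2:j}
ways to finish when only these pieces remain (= sum over removing one remaining piece with nothing left below it):
  1 left: {9}→1
  2 left: {8,9}→1
  3 left: {7,8,9}→1
  4 left: {5,7,8,9}→1  {6,7,8,9}→1
  5 left: {2,5,7,8,9}→1  {5,6,7,8,9}→2
  6 left: {2,5,6,7,8,9}→3  {4,5,6,7,8,9}→2
  7 left: {2,4,5,6,7,8,9}→5  {3,4,5,6,7,8,9}→2
  8 left: {1,3,4,5,6,7,8,9}→2  {2,3,4,5,6,7,8,9}→7
  placing 0:h first → 9 extensions
  placing 2:j first → 2 extensions
total linear extensions = 11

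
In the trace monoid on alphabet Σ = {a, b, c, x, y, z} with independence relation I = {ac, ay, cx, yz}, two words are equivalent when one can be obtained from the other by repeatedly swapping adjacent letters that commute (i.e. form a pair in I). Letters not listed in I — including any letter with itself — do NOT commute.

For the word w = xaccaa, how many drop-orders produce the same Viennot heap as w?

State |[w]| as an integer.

15

drop 0:x onto floor
drop 1:a onto {0:x}
drop 2:c onto floor
drop 3:c onto {2:c}
drop 4:a onto {1:a}
drop 5:a onto {4:a}
ground layer = {0:x, 2:c}
drop-orders for the pieces not yet dropped (sum over which currently-grounded one goes next):
  1 to go: {3} 1  {5} 1
  2 to go: {2,3} 1  {3,5} 2  {4,5} 1
  3 to go: {1,4,5} 1  {2,3,5} 3  {3,4,5} 3
  4 to go: {0,1,4,5} 1  {1,3,4,5} 4  {2,3,4,5} 6
  if 0:x drops first: 10 orders
  if 2:c drops first: 5 orders
heap linearizations: 15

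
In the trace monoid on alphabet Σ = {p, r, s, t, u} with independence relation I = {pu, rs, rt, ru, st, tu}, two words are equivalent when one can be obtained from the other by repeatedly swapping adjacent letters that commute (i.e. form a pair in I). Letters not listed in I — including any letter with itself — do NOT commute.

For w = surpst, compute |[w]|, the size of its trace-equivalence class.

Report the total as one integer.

0(s) covers ∅
1(u) covers 0:s
2(r) covers ∅
3(p) covers 0:s, 2:r
4(s) covers 1:u, 3:p
5(t) covers 3:p
floor of heap: 0:s, 2:r
completions by unplaced set U, small U first (add the entries for U minus each lowest piece of U):
  |U|=1: {4}:1  {5}:1
  |U|=2: {1,4}:1  {4,5}:2
  |U|=3: {1,4,5}:3  {3,4,5}:2
  |U|=4: {1,3,4,5}:5  {2,3,4,5}:2
  start at 0(s): 7
  start at 2(r): 5
sum over floor = 12

12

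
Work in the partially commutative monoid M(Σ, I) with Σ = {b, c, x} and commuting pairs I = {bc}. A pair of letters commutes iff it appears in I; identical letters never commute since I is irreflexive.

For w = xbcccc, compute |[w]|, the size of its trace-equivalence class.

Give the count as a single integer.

piece 0:x — minimal
piece 1:b rests on {0:x}
piece 2:c rests on {0:x}
piece 3:c rests on {2:c}
piece 4:c rests on {3:c}
piece 5:c rests on {4:c}
minimal pieces: {0:x}
ways to finish when only these pieces remain (= sum over removing one remaining piece with nothing left below it):
  1 left: {1}→1  {5}→1
  2 left: {1,5}→2  {4,5}→1
  3 left: {1,4,5}→3  {3,4,5}→1
  4 left: {1,3,4,5}→4  {2,3,4,5}→1
  placing 0:x first → 5 extensions

5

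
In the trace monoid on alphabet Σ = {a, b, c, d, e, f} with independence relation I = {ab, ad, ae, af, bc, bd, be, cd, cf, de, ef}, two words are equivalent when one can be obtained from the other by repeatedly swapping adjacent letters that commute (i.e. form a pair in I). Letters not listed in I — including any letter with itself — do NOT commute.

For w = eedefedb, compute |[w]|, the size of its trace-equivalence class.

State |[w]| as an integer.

140

drop 0:e onto floor
drop 1:e onto {0:e}
drop 2:d onto floor
drop 3:e onto {1:e}
drop 4:f onto {2:d}
drop 5:e onto {3:e}
drop 6:d onto {4:f}
drop 7:b onto {4:f}
ground layer = {0:e, 2:d}
drop-orders for the pieces not yet dropped (sum over which currently-grounded one goes next):
  1 to go: {5} 1  {6} 1  {7} 1
  2 to go: {3,5} 1  {5,6} 2  {5,7} 2  {6,7} 2
  3 to go: {1,3,5} 1  {3,5,6} 3  {3,5,7} 3  {4,6,7} 2  {5,6,7} 6
  4 to go: {0,1,3,5} 1  {1,3,5,6} 4  {1,3,5,7} 4  {2,4,6,7} 2  {3,5,6,7} 12  {4,5,6,7} 8
  5 to go: {0,1,3,5,6} 5  {0,1,3,5,7} 5  {1,3,5,6,7} 20  {2,4,5,6,7} 10  {3,4,5,6,7} 20
  6 to go: {0,1,3,5,6,7} 30  {1,3,4,5,6,7} 40  {2,3,4,5,6,7} 30
  if 0:e drops first: 70 orders
  if 2:d drops first: 70 orders
heap linearizations: 140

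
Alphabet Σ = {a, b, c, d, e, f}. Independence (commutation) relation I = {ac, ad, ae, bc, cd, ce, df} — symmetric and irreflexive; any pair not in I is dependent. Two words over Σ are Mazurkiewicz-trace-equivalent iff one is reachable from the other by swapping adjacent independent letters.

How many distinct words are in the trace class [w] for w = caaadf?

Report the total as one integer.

24

drop 0:c onto floor
drop 1:a onto floor
drop 2:a onto {1:a}
drop 3:a onto {2:a}
drop 4:d onto floor
drop 5:f onto {0:c, 3:a}
ground layer = {0:c, 1:a, 4:d}
drop-orders for the pieces not yet dropped (sum over which currently-grounded one goes next):
  1 to go: {4} 1  {5} 1
  2 to go: {0,5} 1  {3,5} 1  {4,5} 2
  3 to go: {0,3,5} 2  {0,4,5} 3  {2,3,5} 1  {3,4,5} 3
  4 to go: {0,2,3,5} 3  {0,3,4,5} 8  {1,2,3,5} 1  {2,3,4,5} 4
  if 0:c drops first: 5 orders
  if 1:a drops first: 15 orders
  if 4:d drops first: 4 orders
heap linearizations: 24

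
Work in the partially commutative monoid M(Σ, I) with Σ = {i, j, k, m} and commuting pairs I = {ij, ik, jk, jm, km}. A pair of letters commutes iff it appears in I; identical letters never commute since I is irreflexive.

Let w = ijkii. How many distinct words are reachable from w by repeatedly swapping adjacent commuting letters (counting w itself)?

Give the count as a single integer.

drop 0:i onto floor
drop 1:j onto floor
drop 2:k onto floor
drop 3:i onto {0:i}
drop 4:i onto {3:i}
ground layer = {0:i, 1:j, 2:k}
drop-orders for the pieces not yet dropped (sum over which currently-grounded one goes next):
  1 to go: {1} 1  {2} 1  {4} 1
  2 to go: {1,2} 2  {1,4} 2  {2,4} 2  {3,4} 1
  3 to go: {0,3,4} 1  {1,2,4} 6  {1,3,4} 3  {2,3,4} 3
  if 0:i drops first: 12 orders
  if 1:j drops first: 4 orders
  if 2:k drops first: 4 orders
heap linearizations: 20

20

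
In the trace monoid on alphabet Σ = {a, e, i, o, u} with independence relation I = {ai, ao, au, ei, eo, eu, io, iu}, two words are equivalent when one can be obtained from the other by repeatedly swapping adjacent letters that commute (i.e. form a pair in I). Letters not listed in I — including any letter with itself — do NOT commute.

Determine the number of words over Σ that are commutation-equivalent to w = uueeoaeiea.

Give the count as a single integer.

drop 0:u onto floor
drop 1:u onto {0:u}
drop 2:e onto floor
drop 3:e onto {2:e}
drop 4:o onto {1:u}
drop 5:a onto {3:e}
drop 6:e onto {5:a}
drop 7:i onto floor
drop 8:e onto {6:e}
drop 9:a onto {8:e}
ground layer = {0:u, 2:e, 7:i}
drop-orders for the pieces not yet dropped (sum over which currently-grounded one goes next):
  1 to go: {4} 1  {7} 1  {9} 1
  2 to go: {1,4} 1  {4,7} 2  {4,9} 2  {7,9} 2  {8,9} 1
  3 to go: {0,1,4} 1  {1,4,7} 3  {1,4,9} 3  {4,7,9} 6  {4,8,9} 3  {6,8,9} 1  {7,8,9} 3
  4 to go: {0,1,4,7} 4  {0,1,4,9} 4  {1,4,7,9} 12  {1,4,8,9} 6  {4,6,8,9} 4  {4,7,8,9} 12  {5,6,8,9} 1  {6,7,8,9} 4
  5 to go: {0,1,4,7,9} 20  {0,1,4,8,9} 10  {1,4,6,8,9} 10  {1,4,7,8,9} 30  {3,5,6,8,9} 1  {4,5,6,8,9} 5  {4,6,7,8,9} 20  {5,6,7,8,9} 5
  6 to go: {0,1,4,6,8,9} 20  {0,1,4,7,8,9} 60  {1,4,5,6,8,9} 15  {1,4,6,7,8,9} 60  {2,3,5,6,8,9} 1  {3,4,5,6,8,9} 6  {3,5,6,7,8,9} 6  {4,5,6,7,8,9} 30
  7 to go: {0,1,4,5,6,8,9} 35  {0,1,4,6,7,8,9} 140  {1,3,4,5,6,8,9} 21  {1,4,5,6,7,8,9} 105  {2,3,4,5,6,8,9} 7  {2,3,5,6,7,8,9} 7  {3,4,5,6,7,8,9} 42
  8 to go: {0,1,3,4,5,6,8,9} 56  {0,1,4,5,6,7,8,9} 280  {1,2,3,4,5,6,8,9} 28  {1,3,4,5,6,7,8,9} 168  {2,3,4,5,6,7,8,9} 56
  if 0:u drops first: 252 orders
  if 2:e drops first: 504 orders
  if 7:i drops first: 84 orders
heap linearizations: 840

840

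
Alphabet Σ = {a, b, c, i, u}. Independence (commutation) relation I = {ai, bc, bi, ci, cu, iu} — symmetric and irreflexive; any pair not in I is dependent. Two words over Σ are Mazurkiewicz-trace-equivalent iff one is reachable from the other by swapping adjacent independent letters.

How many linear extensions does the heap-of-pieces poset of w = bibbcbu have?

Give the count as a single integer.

42

#0=b has no predecessor
#1=i has no predecessor
#2=b depends on [0:b]
#3=b depends on [2:b]
#4=c has no predecessor
#5=b depends on [3:b]
#6=u depends on [5:b]
sources: [0:b, 1:i, 4:c]
N(rest) = Σ N(rest − s) over sources s of rest; N(one piece) = 1:
  size 1 → [1]=1  [4]=1  [6]=1
  size 2 → [1,4]=2  [1,6]=2  [4,6]=2  [5,6]=1
  size 3 → [1,4,6]=6  [1,5,6]=3  [3,5,6]=1  [4,5,6]=3
  size 4 → [1,3,5,6]=4  [1,4,5,6]=12  [2,3,5,6]=1  [3,4,5,6]=4
  size 5 → [0,2,3,5,6]=1  [1,2,3,5,6]=5  [1,3,4,5,6]=20  [2,3,4,5,6]=5
  first=0(b) contributes 30
  first=1(i) contributes 6
  first=4(c) contributes 6
|[w]| = 42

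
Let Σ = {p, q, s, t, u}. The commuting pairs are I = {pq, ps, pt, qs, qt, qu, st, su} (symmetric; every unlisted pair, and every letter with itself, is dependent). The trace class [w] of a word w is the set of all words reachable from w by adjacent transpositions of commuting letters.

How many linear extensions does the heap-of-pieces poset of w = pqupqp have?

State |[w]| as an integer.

15

0(p) covers ∅
1(q) covers ∅
2(u) covers 0:p
3(p) covers 2:u
4(q) covers 1:q
5(p) covers 3:p
floor of heap: 0:p, 1:q
completions by unplaced set U, small U first (add the entries for U minus each lowest piece of U):
  |U|=1: {4}:1  {5}:1
  |U|=2: {1,4}:1  {3,5}:1  {4,5}:2
  |U|=3: {1,4,5}:3  {2,3,5}:1  {3,4,5}:3
  |U|=4: {0,2,3,5}:1  {1,3,4,5}:6  {2,3,4,5}:4
  start at 0(p): 10
  start at 1(q): 5
sum over floor = 15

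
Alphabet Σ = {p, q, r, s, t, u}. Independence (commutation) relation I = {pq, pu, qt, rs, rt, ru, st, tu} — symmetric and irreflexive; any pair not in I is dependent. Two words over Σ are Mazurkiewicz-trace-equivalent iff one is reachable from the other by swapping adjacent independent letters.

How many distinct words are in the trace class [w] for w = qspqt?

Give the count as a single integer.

#0=q has no predecessor
#1=s depends on [0:q]
#2=p depends on [1:s]
#3=q depends on [1:s]
#4=t depends on [2:p]
sources: [0:q]
N(rest) = Σ N(rest − s) over sources s of rest; N(one piece) = 1:
  size 1 → [3]=1  [4]=1
  size 2 → [2,4]=1  [3,4]=2
  size 3 → [2,3,4]=3
  first=0(q) contributes 3

3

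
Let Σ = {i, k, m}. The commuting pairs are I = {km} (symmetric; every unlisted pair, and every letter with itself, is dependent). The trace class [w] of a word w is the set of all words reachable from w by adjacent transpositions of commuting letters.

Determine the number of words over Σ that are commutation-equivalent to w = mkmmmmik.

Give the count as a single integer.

drop 0:m onto floor
drop 1:k onto floor
drop 2:m onto {0:m}
drop 3:m onto {2:m}
drop 4:m onto {3:m}
drop 5:m onto {4:m}
drop 6:i onto {1:k, 5:m}
drop 7:k onto {6:i}
ground layer = {0:m, 1:k}
drop-orders for the pieces not yet dropped (sum over which currently-grounded one goes next):
  1 to go: {7} 1
  2 to go: {6,7} 1
  3 to go: {1,6,7} 1  {5,6,7} 1
  4 to go: {1,5,6,7} 2  {4,5,6,7} 1
  5 to go: {1,4,5,6,7} 3  {3,4,5,6,7} 1
  6 to go: {1,3,4,5,6,7} 4  {2,3,4,5,6,7} 1
  if 0:m drops first: 5 orders
  if 1:k drops first: 1 orders
heap linearizations: 6

6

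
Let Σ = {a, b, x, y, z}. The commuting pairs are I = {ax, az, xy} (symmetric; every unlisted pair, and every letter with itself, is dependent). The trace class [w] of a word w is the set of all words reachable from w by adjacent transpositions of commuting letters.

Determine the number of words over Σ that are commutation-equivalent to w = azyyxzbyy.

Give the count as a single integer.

piece 0:a — minimal
piece 1:z — minimal
piece 2:y rests on {0:a, 1:z}
piece 3:y rests on {2:y}
piece 4:x rests on {1:z}
piece 5:z rests on {3:y, 4:x}
piece 6:b rests on {5:z}
piece 7:y rests on {6:b}
piece 8:y rests on {7:y}
minimal pieces: {0:a, 1:z}
ways to finish when only these pieces remain (= sum over removing one remaining piece with nothing left below it):
  1 left: {8}→1
  2 left: {7,8}→1
  3 left: {6,7,8}→1
  4 left: {5,6,7,8}→1
  5 left: {3,5,6,7,8}→1  {4,5,6,7,8}→1
  6 left: {2,3,5,6,7,8}→1  {3,4,5,6,7,8}→2
  7 left: {0,2,3,5,6,7,8}→1  {2,3,4,5,6,7,8}→3
  placing 0:a first → 3 extensions
  placing 1:z first → 4 extensions
total linear extensions = 7

7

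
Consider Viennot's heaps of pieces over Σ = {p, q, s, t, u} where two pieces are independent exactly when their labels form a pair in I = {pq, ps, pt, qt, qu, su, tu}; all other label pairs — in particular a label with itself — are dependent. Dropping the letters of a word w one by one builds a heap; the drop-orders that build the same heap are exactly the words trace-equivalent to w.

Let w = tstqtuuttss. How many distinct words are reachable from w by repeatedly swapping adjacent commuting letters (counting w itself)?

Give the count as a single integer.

275

drop 0:t onto floor
drop 1:s onto {0:t}
drop 2:t onto {1:s}
drop 3:q onto {1:s}
drop 4:t onto {2:t}
drop 5:u onto floor
drop 6:u onto {5:u}
drop 7:t onto {4:t}
drop 8:t onto {7:t}
drop 9:s onto {3:q, 8:t}
drop 10:s onto {9:s}
ground layer = {0:t, 5:u}
drop-orders for the pieces not yet dropped (sum over which currently-grounded one goes next):
  1 to go: {6} 1  {10} 1
  2 to go: {5,6} 1  {6,10} 2  {9,10} 1
  3 to go: {3,9,10} 1  {5,6,10} 3  {6,9,10} 3  {8,9,10} 1
  4 to go: {3,6,9,10} 4  {3,8,9,10} 2  {5,6,9,10} 6  {6,8,9,10} 4  {7,8,9,10} 1
  5 to go: {3,5,6,9,10} 10  {3,6,8,9,10} 10  {3,7,8,9,10} 3  {4,7,8,9,10} 1  {5,6,8,9,10} 10  {6,7,8,9,10} 5
  6 to go: {2,4,7,8,9,10} 1  {3,4,7,8,9,10} 4  {3,5,6,8,9,10} 30  {3,6,7,8,9,10} 18  {4,6,7,8,9,10} 6  {5,6,7,8,9,10} 15
  7 to go: {2,3,4,7,8,9,10} 5  {2,4,6,7,8,9,10} 7  {3,4,6,7,8,9,10} 28  {3,5,6,7,8,9,10} 63  {4,5,6,7,8,9,10} 21
  8 to go: {1,2,3,4,7,8,9,10} 5  {2,3,4,6,7,8,9,10} 40  {2,4,5,6,7,8,9,10} 28  {3,4,5,6,7,8,9,10} 112
  9 to go: {0,1,2,3,4,7,8,9,10} 5  {1,2,3,4,6,7,8,9,10} 45  {2,3,4,5,6,7,8,9,10} 180
  if 0:t drops first: 225 orders
  if 5:u drops first: 50 orders
heap linearizations: 275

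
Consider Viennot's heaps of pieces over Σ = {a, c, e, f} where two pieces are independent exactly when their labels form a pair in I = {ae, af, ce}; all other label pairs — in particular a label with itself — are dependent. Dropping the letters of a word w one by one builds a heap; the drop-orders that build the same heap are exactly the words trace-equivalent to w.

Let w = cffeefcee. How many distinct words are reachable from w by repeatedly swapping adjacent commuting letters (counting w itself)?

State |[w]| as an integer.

3

0(c) covers ∅
1(f) covers 0:c
2(f) covers 1:f
3(e) covers 2:f
4(e) covers 3:e
5(f) covers 4:e
6(c) covers 5:f
7(e) covers 5:f
8(e) covers 7:e
floor of heap: 0:c
completions by unplaced set U, small U first (add the entries for U minus each lowest piece of U):
  |U|=1: {6}:1  {8}:1
  |U|=2: {6,8}:2  {7,8}:1
  |U|=3: {6,7,8}:3
  |U|=4: {5,6,7,8}:3
  |U|=5: {4,5,6,7,8}:3
  |U|=6: {3,4,5,6,7,8}:3
  |U|=7: {2,3,4,5,6,7,8}:3
  start at 0(c): 3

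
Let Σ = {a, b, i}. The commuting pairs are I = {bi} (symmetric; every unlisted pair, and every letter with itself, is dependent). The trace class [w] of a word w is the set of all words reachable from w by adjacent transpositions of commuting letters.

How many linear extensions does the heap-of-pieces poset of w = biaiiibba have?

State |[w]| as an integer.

0(b) covers ∅
1(i) covers ∅
2(a) covers 0:b, 1:i
3(i) covers 2:a
4(i) covers 3:i
5(i) covers 4:i
6(b) covers 2:a
7(b) covers 6:b
8(a) covers 5:i, 7:b
floor of heap: 0:b, 1:i
completions by unplaced set U, small U first (add the entries for U minus each lowest piece of U):
  |U|=1: {8}:1
  |U|=2: {5,8}:1  {7,8}:1
  |U|=3: {4,5,8}:1  {5,7,8}:2  {6,7,8}:1
  |U|=4: {3,4,5,8}:1  {4,5,7,8}:3  {5,6,7,8}:3
  |U|=5: {3,4,5,7,8}:4  {4,5,6,7,8}:6
  |U|=6: {3,4,5,6,7,8}:10
  |U|=7: {2,3,4,5,6,7,8}:10
  start at 0(b): 10
  start at 1(i): 10
sum over floor = 20

20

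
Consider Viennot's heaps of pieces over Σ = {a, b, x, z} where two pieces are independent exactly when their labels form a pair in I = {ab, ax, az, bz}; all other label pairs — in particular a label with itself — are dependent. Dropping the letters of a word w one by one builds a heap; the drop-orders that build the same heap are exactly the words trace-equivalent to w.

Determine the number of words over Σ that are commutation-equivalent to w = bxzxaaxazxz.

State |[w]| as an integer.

drop 0:b onto floor
drop 1:x onto {0:b}
drop 2:z onto {1:x}
drop 3:x onto {2:z}
drop 4:a onto floor
drop 5:a onto {4:a}
drop 6:x onto {3:x}
drop 7:a onto {5:a}
drop 8:z onto {6:x}
drop 9:x onto {8:z}
drop 10:z onto {9:x}
ground layer = {0:b, 4:a}
drop-orders for the pieces not yet dropped (sum over which currently-grounded one goes next):
  1 to go: {7} 1  {10} 1
  2 to go: {5,7} 1  {7,10} 2  {9,10} 1
  3 to go: {4,5,7} 1  {5,7,10} 3  {7,9,10} 3  {8,9,10} 1
  4 to go: {4,5,7,10} 4  {5,7,9,10} 6  {6,8,9,10} 1  {7,8,9,10} 4
  5 to go: {3,6,8,9,10} 1  {4,5,7,9,10} 10  {5,7,8,9,10} 10  {6,7,8,9,10} 5
  6 to go: {2,3,6,8,9,10} 1  {3,6,7,8,9,10} 6  {4,5,7,8,9,10} 20  {5,6,7,8,9,10} 15
  7 to go: {1,2,3,6,8,9,10} 1  {2,3,6,7,8,9,10} 7  {3,5,6,7,8,9,10} 21  {4,5,6,7,8,9,10} 35
  8 to go: {0,1,2,3,6,8,9,10} 1  {1,2,3,6,7,8,9,10} 8  {2,3,5,6,7,8,9,10} 28  {3,4,5,6,7,8,9,10} 56
  9 to go: {0,1,2,3,6,7,8,9,10} 9  {1,2,3,5,6,7,8,9,10} 36  {2,3,4,5,6,7,8,9,10} 84
  if 0:b drops first: 120 orders
  if 4:a drops first: 45 orders
heap linearizations: 165

165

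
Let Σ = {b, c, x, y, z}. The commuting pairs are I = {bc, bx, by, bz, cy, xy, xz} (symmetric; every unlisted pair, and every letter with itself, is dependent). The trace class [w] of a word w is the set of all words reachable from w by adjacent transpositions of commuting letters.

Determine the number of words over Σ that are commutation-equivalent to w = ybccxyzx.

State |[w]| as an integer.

drop 0:y onto floor
drop 1:b onto floor
drop 2:c onto floor
drop 3:c onto {2:c}
drop 4:x onto {3:c}
drop 5:y onto {0:y}
drop 6:z onto {3:c, 5:y}
drop 7:x onto {4:x}
ground layer = {0:y, 1:b, 2:c}
drop-orders for the pieces not yet dropped (sum over which currently-grounded one goes next):
  1 to go: {1} 1  {6} 1  {7} 1
  2 to go: {1,6} 2  {1,7} 2  {4,7} 1  {5,6} 1  {6,7} 2
  3 to go: {0,5,6} 1  {1,4,7} 3  {1,5,6} 3  {1,6,7} 6  {4,6,7} 3  {5,6,7} 3
  4 to go: {0,1,5,6} 4  {0,5,6,7} 4  {1,4,6,7} 12  {1,5,6,7} 12  {3,4,6,7} 3  {4,5,6,7} 6
  5 to go: {0,1,5,6,7} 20  {0,4,5,6,7} 10  {1,3,4,6,7} 15  {1,4,5,6,7} 30  {2,3,4,6,7} 3  {3,4,5,6,7} 9
  6 to go: {0,1,4,5,6,7} 60  {0,3,4,5,6,7} 19  {1,2,3,4,6,7} 18  {1,3,4,5,6,7} 54  {2,3,4,5,6,7} 12
  if 0:y drops first: 84 orders
  if 1:b drops first: 31 orders
  if 2:c drops first: 133 orders
heap linearizations: 248

248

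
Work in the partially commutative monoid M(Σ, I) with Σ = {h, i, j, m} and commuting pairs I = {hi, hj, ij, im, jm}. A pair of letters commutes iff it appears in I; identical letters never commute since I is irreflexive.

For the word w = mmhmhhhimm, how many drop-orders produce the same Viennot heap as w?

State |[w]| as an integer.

10

0(m) covers ∅
1(m) covers 0:m
2(h) covers 1:m
3(m) covers 2:h
4(h) covers 3:m
5(h) covers 4:h
6(h) covers 5:h
7(i) covers ∅
8(m) covers 6:h
9(m) covers 8:m
floor of heap: 0:m, 7:i
completions by unplaced set U, small U first (add the entries for U minus each lowest piece of U):
  |U|=1: {7}:1  {9}:1
  |U|=2: {7,9}:2  {8,9}:1
  |U|=3: {6,8,9}:1  {7,8,9}:3
  |U|=4: {5,6,8,9}:1  {6,7,8,9}:4
  |U|=5: {4,5,6,8,9}:1  {5,6,7,8,9}:5
  |U|=6: {3,4,5,6,8,9}:1  {4,5,6,7,8,9}:6
  |U|=7: {2,3,4,5,6,8,9}:1  {3,4,5,6,7,8,9}:7
  |U|=8: {1,2,3,4,5,6,8,9}:1  {2,3,4,5,6,7,8,9}:8
  start at 0(m): 9
  start at 7(i): 1
sum over floor = 10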